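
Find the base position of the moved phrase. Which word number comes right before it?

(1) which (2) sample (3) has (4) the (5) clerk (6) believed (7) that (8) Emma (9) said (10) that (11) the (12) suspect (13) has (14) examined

The displaced element is "which sample" (word 2).
It is linked across 2 clause boundaries (that → that).
It functions as the direct object of "examined", so the gap sits immediately after word 14 ("examined").
Base order: The clerk has believed that Emma said that the suspect has examined which sample.

14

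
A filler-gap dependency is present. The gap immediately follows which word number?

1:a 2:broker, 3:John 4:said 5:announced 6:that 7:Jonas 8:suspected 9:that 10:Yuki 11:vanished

The displaced element is "a broker" (word 2).
It is linked across 1 clause boundary (Ø).
It functions as the subject of "announced", so the gap sits immediately after word 4 ("said").
Base order: John said that a broker announced that Jonas suspected that Yuki vanished.

4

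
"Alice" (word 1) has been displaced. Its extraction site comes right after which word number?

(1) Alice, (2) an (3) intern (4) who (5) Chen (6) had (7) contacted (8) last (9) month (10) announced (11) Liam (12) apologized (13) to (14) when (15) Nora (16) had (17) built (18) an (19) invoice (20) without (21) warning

13

The displaced element is "Alice" (word 1).
It is linked across 1 clause boundary (Ø).
It functions as the object of the preposition "to" of "apologized", so the gap sits immediately after word 13 ("to").
Base order: An intern who Chen had contacted last month announced Liam apologized to Alice when Nora had built an invoice without warning.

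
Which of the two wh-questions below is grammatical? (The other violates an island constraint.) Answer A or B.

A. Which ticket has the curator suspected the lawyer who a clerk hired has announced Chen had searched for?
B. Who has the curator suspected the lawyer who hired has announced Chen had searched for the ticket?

A

In B, the wh-phrase is extracted from inside a complex-NP island (relative clause) (introduced by "who"), which blocks movement.
In A, the extraction path crosses only that-complement boundaries, which are transparent.
So A is grammatical.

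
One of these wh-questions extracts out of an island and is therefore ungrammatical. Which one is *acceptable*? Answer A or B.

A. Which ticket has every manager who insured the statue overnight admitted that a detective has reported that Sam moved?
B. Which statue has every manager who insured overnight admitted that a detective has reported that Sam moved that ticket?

A

In B, the wh-phrase is extracted from inside a complex-NP island (relative clause) (introduced by "who"), which blocks movement.
In A, the extraction path crosses only that-complement boundaries, which are transparent.
So A is grammatical.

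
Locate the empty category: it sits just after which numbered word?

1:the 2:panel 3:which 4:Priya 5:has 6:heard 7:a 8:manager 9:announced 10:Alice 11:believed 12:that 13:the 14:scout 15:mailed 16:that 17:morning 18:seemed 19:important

The displaced element is "the panel" (word 2).
It is linked across 3 clause boundaries (Ø → Ø → that).
It functions as the direct object of "mailed", so the gap sits immediately after word 15 ("mailed").
Base order: Priya has heard a manager announced Alice believed that the scout mailed the panel that morning.

15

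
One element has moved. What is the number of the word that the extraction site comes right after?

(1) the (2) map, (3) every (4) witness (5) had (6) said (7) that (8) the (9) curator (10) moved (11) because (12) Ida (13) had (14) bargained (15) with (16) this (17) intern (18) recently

10

The displaced element is "the map" (word 2).
It is linked across 1 clause boundary (that).
It functions as the direct object of "moved", so the gap sits immediately after word 10 ("moved").
Base order: Every witness had said that the curator moved the map because Ida had bargained with this intern recently.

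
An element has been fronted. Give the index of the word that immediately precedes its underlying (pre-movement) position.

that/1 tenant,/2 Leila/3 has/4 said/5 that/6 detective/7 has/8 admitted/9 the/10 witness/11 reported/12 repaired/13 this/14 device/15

12

The displaced element is "that tenant" (word 2).
It is linked across 3 clause boundaries (Ø → Ø → Ø).
It functions as the subject of "repaired", so the gap sits immediately after word 12 ("reported").
Base order: Leila has said that detective has admitted the witness reported that that tenant repaired this device.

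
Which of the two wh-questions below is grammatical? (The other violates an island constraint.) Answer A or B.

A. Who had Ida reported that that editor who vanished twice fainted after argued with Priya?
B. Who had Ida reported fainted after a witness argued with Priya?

B

In A, the wh-phrase is extracted from inside an adjunct island (introduced by "after"), which blocks movement.
In B, the extraction path crosses only that-complement boundaries, which are transparent.
So B is grammatical.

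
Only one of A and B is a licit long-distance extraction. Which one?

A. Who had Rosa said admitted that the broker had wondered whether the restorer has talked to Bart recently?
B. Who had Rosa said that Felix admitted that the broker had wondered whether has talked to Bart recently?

A

In B, the wh-phrase is extracted from inside a wh-island (introduced by "whether"), which blocks movement.
In A, the extraction path crosses only that-complement boundaries, which are transparent.
So A is grammatical.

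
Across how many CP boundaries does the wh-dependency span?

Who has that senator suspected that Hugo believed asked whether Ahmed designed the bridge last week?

"who" is extracted from the subject of "asked".
Boundaries crossed, outermost first: [that], [Ø] — 2 in total.

2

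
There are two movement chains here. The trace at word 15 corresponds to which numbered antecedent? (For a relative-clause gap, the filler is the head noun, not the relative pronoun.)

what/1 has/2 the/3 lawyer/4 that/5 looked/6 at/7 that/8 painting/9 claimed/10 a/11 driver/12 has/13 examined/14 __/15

The marked gap is the direct object of "examined".
Its filler is the fronted wh-phrase "what", at word 1.
(The other dependency links word 4 to a gap after word 5.)

1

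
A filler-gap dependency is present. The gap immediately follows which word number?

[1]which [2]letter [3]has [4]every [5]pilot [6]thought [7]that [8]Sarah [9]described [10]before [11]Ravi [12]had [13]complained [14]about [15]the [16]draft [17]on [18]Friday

9

The displaced element is "which letter" (word 2).
It is linked across 1 clause boundary (that).
It functions as the direct object of "described", so the gap sits immediately after word 9 ("described").
Base order: Every pilot has thought that Sarah described which letter before Ravi had complained about the draft on Friday.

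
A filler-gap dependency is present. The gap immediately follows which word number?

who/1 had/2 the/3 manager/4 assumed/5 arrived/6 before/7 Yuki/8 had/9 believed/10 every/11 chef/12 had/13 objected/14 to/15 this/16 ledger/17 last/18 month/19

The displaced element is "who" (word 1).
It is linked across 1 clause boundary (Ø).
It functions as the subject of "arrived", so the gap sits immediately after word 5 ("assumed").
Base order: The manager had assumed who arrived before Yuki had believed every chef had objected to this ledger last month.

5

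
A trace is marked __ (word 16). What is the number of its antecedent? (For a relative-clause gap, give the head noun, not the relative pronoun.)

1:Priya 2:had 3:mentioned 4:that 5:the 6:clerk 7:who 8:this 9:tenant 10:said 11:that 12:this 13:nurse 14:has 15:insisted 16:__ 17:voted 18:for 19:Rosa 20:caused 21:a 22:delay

6

The gap at 16 is the subject of "voted", inside a relative clause.
The relative pronoun is "who" (word 7); it is bound by the head noun immediately before it.
Its filler is the head noun "clerk", at word 6.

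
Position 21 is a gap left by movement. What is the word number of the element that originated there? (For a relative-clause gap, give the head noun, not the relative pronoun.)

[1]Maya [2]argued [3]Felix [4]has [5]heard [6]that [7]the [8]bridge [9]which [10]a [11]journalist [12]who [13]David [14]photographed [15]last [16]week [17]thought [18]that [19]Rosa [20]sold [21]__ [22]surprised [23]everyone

The gap at 21 is the object of "sold", inside a relative clause.
The relative pronoun is "which" (word 9); it is bound by the head noun immediately before it.
Its filler is the head noun "bridge", at word 8.

8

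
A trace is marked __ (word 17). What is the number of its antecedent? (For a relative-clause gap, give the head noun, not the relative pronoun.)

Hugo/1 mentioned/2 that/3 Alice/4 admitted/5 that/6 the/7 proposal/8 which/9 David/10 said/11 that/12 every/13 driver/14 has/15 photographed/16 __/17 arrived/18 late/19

The gap at 17 is the object of "photographed", inside a relative clause.
The relative pronoun is "which" (word 9); it is bound by the head noun immediately before it.
Its filler is the head noun "proposal", at word 8.

8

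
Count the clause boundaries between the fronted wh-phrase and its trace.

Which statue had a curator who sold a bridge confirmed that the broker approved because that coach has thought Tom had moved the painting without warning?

"which statue" is extracted from the object of "approved".
Boundaries crossed, outermost first: [that] — 1 in total.

1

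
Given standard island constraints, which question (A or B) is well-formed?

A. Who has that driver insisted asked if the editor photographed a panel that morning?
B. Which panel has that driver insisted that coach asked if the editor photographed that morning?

In B, the wh-phrase is extracted from inside a wh-island (introduced by "if"), which blocks movement.
In A, the extraction path crosses only that-complement boundaries, which are transparent.
So A is grammatical.

A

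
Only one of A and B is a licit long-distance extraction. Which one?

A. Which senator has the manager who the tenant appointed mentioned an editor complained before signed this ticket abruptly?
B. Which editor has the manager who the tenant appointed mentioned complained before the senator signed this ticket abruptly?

In A, the wh-phrase is extracted from inside an adjunct island (introduced by "before"), which blocks movement.
In B, the extraction path crosses only that-complement boundaries, which are transparent.
So B is grammatical.

B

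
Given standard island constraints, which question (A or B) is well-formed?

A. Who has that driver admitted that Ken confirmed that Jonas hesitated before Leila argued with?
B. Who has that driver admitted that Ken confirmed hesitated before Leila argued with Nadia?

B

In A, the wh-phrase is extracted from inside an adjunct island (introduced by "before"), which blocks movement.
In B, the extraction path crosses only that-complement boundaries, which are transparent.
So B is grammatical.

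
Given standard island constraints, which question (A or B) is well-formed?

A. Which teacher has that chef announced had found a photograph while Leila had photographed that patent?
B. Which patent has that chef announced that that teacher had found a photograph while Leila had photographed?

A

In B, the wh-phrase is extracted from inside an adjunct island (introduced by "while"), which blocks movement.
In A, the extraction path crosses only that-complement boundaries, which are transparent.
So A is grammatical.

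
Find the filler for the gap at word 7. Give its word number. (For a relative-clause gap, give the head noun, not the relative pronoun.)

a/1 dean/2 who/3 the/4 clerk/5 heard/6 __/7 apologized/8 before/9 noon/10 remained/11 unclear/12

2

The gap at 7 is the subject of "apologized", inside a relative clause.
The relative pronoun is "who" (word 3); it is bound by the head noun immediately before it.
Its filler is the head noun "dean", at word 2.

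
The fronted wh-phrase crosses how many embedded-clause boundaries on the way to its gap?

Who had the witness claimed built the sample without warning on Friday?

"who" is extracted from the subject of "built".
Boundaries crossed, outermost first: [Ø] — 1 in total.

1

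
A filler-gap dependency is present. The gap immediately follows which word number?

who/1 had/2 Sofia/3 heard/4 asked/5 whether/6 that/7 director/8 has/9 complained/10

4

The displaced element is "who" (word 1).
It is linked across 1 clause boundary (Ø).
It functions as the subject of "asked", so the gap sits immediately after word 4 ("heard").
Base order: Sofia had heard who asked whether that director has complained.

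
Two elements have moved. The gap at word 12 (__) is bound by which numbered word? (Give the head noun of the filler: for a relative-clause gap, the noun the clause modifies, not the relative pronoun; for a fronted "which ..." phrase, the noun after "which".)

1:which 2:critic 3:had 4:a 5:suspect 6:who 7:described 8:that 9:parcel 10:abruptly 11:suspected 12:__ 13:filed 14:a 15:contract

The marked gap is the subject of "filed".
Its filler is the fronted wh-phrase "which critic", at word 2.
(The other dependency links word 5 to a gap after word 6.)

2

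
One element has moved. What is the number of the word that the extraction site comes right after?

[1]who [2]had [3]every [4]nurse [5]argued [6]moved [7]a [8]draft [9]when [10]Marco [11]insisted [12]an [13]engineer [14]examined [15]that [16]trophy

The displaced element is "who" (word 1).
It is linked across 1 clause boundary (Ø).
It functions as the subject of "moved", so the gap sits immediately after word 5 ("argued").
Base order: Every nurse had argued that who moved a draft when Marco insisted an engineer examined that trophy.

5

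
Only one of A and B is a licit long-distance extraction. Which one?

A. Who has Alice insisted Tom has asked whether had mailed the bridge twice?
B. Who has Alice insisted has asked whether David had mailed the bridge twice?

B

In A, the wh-phrase is extracted from inside a wh-island (introduced by "whether"), which blocks movement.
In B, the extraction path crosses only that-complement boundaries, which are transparent.
So B is grammatical.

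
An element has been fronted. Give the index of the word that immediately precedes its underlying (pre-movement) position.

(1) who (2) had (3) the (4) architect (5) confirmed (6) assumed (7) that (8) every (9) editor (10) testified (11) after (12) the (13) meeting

5

The displaced element is "who" (word 1).
It is linked across 1 clause boundary (Ø).
It functions as the subject of "assumed", so the gap sits immediately after word 5 ("confirmed").
Base order: The architect had confirmed who assumed that every editor testified after the meeting.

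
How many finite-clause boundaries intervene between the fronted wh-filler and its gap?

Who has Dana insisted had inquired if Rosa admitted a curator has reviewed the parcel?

1

"who" is extracted from the subject of "inquired".
Boundaries crossed, outermost first: [Ø] — 1 in total.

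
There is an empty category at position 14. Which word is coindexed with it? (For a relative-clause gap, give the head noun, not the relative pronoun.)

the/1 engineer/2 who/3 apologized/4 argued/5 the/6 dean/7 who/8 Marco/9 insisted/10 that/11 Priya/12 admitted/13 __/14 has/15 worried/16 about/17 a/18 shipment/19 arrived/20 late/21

7

The gap at 14 is the subject of "worried", inside a relative clause.
The relative pronoun is "who" (word 8); it is bound by the head noun immediately before it.
Its filler is the head noun "dean", at word 7.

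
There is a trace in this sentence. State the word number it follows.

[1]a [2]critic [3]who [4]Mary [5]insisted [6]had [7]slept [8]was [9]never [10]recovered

The displaced element is "a critic" (word 2).
It is linked across 1 clause boundary (Ø).
It functions as the subject of "slept", so the gap sits immediately after word 5 ("insisted").
Base order: Mary insisted that a critic had slept.

5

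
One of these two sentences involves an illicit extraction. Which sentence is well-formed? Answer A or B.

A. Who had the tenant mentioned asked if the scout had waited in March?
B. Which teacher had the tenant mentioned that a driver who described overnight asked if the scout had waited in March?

A

In B, the wh-phrase is extracted from inside a complex-NP island (relative clause) (introduced by "who"), which blocks movement.
In A, the extraction path crosses only that-complement boundaries, which are transparent.
So A is grammatical.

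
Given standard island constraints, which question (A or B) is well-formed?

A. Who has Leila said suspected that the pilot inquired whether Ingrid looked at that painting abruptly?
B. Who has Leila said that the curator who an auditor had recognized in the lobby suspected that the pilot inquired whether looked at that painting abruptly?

In B, the wh-phrase is extracted from inside a wh-island (introduced by "whether"), which blocks movement.
In A, the extraction path crosses only that-complement boundaries, which are transparent.
So A is grammatical.

A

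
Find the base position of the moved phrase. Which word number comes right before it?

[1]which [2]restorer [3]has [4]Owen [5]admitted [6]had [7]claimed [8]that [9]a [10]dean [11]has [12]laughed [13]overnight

The displaced element is "which restorer" (word 2).
It is linked across 1 clause boundary (Ø).
It functions as the subject of "claimed", so the gap sits immediately after word 5 ("admitted").
Base order: Owen has admitted which restorer had claimed that a dean has laughed overnight.

5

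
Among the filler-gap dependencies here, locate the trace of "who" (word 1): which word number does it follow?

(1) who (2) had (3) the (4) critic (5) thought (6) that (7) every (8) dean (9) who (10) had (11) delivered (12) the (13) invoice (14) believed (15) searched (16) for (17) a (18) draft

The displaced element is "who" (word 1).
It is linked across 2 clause boundaries (that → Ø).
It functions as the subject of "searched", so the gap sits immediately after word 14 ("believed").
Base order: The critic had thought that every dean who had delivered the invoice believed who searched for a draft.

14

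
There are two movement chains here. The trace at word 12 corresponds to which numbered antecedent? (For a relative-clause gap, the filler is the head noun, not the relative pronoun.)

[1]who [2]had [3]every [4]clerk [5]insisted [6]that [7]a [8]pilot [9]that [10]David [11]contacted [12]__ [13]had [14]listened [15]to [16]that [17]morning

8

The marked gap is inside the relative clause, the direct object of "contacted".
Its filler is the head noun "pilot" (via "that"), at word 8.
(The other dependency links word 1 to a gap after word 15.)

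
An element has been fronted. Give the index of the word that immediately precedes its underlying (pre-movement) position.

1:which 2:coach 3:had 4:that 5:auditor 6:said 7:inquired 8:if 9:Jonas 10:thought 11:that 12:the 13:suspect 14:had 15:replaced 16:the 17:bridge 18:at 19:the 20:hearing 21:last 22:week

6

The displaced element is "which coach" (word 2).
It is linked across 1 clause boundary (Ø).
It functions as the subject of "inquired", so the gap sits immediately after word 6 ("said").
Base order: That auditor had said that which coach inquired if Jonas thought that the suspect had replaced the bridge at the hearing last week.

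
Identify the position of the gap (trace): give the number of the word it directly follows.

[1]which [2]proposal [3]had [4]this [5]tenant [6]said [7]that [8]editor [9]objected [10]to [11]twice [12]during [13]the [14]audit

10

The displaced element is "which proposal" (word 2).
It is linked across 1 clause boundary (Ø).
It functions as the object of the preposition "to" of "objected", so the gap sits immediately after word 10 ("to").
Base order: This tenant had said that editor objected to which proposal twice during the audit.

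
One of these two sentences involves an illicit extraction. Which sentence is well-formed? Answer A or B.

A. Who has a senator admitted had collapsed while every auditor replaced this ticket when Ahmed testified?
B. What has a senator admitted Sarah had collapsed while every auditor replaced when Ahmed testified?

In B, the wh-phrase is extracted from inside an adjunct island (introduced by "while"), which blocks movement.
In A, the extraction path crosses only that-complement boundaries, which are transparent.
So A is grammatical.

A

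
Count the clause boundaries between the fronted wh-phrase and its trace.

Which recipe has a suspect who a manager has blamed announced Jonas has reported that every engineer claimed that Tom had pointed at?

3

"which recipe" is extracted from the PP object of "pointed".
Boundaries crossed, outermost first: [Ø], [that], [that] — 3 in total.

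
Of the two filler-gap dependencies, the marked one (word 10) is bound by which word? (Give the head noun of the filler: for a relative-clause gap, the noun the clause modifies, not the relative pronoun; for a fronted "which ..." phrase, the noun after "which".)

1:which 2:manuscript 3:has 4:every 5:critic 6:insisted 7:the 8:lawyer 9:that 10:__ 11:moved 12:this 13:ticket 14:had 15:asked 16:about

8

The marked gap is inside the relative clause, the subject of "moved".
Its filler is the head noun "lawyer" (via "that"), at word 8.
(The other dependency links word 2 to a gap after word 16.)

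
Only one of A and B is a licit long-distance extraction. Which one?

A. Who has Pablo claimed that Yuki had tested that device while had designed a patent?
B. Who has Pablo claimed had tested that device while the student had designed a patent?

In A, the wh-phrase is extracted from inside an adjunct island (introduced by "while"), which blocks movement.
In B, the extraction path crosses only that-complement boundaries, which are transparent.
So B is grammatical.

B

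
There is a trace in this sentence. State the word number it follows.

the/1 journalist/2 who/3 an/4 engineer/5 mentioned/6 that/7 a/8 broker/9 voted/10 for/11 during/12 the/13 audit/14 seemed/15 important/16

11

The displaced element is "the journalist" (word 2).
It is linked across 1 clause boundary (that).
It functions as the object of the preposition "for" of "voted", so the gap sits immediately after word 11 ("for").
Base order: An engineer mentioned that a broker voted for the journalist during the audit.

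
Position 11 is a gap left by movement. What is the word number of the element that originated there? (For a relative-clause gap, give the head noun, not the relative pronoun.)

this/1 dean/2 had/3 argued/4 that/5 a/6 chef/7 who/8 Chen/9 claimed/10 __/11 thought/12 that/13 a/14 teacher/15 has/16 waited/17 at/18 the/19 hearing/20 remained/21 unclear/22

7

The gap at 11 is the subject of "thought", inside a relative clause.
The relative pronoun is "who" (word 8); it is bound by the head noun immediately before it.
Its filler is the head noun "chef", at word 7.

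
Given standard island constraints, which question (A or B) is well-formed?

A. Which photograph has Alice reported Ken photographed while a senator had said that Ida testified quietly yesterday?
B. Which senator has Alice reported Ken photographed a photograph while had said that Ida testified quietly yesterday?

A

In B, the wh-phrase is extracted from inside an adjunct island (introduced by "while"), which blocks movement.
In A, the extraction path crosses only that-complement boundaries, which are transparent.
So A is grammatical.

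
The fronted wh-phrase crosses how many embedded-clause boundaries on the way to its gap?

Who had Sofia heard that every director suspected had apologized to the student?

2

"who" is extracted from the subject of "apologized".
Boundaries crossed, outermost first: [that], [Ø] — 2 in total.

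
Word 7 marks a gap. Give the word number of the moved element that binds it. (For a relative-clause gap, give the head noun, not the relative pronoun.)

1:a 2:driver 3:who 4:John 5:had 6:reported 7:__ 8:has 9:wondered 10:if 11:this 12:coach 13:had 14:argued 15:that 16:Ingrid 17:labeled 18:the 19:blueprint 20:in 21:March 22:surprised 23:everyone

The gap at 7 is the subject of "wondered", inside a relative clause.
The relative pronoun is "who" (word 3); it is bound by the head noun immediately before it.
Its filler is the head noun "driver", at word 2.

2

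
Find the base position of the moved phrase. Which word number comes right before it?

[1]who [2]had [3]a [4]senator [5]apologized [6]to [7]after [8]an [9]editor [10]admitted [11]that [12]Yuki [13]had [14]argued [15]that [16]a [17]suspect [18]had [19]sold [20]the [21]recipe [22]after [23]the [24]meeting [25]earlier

6

The displaced element is "who" (word 1).
It functions as the object of the preposition "to" of "apologized", so the gap sits immediately after word 6 ("to").
Base order: A senator had apologized to who after an editor admitted that Yuki had argued that a suspect had sold the recipe after the meeting earlier.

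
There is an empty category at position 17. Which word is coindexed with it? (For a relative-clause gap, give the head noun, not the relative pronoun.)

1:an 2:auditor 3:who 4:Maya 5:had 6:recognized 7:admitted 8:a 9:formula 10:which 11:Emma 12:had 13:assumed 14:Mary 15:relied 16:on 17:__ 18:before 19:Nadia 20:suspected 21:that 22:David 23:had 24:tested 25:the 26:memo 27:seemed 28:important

9

The gap at 17 is the prepositional object of "relied", inside a relative clause.
The relative pronoun is "which" (word 10); it is bound by the head noun immediately before it.
Its filler is the head noun "formula", at word 9.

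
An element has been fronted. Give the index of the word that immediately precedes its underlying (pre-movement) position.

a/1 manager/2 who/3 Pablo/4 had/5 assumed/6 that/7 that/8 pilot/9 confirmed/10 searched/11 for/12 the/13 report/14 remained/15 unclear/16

10

The displaced element is "a manager" (word 2).
It is linked across 2 clause boundaries (that → Ø).
It functions as the subject of "searched", so the gap sits immediately after word 10 ("confirmed").
Base order: Pablo had assumed that that pilot confirmed that a manager searched for the report.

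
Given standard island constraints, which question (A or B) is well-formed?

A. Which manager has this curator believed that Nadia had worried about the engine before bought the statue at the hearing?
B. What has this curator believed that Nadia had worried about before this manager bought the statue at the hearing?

B

In A, the wh-phrase is extracted from inside an adjunct island (introduced by "before"), which blocks movement.
In B, the extraction path crosses only that-complement boundaries, which are transparent.
So B is grammatical.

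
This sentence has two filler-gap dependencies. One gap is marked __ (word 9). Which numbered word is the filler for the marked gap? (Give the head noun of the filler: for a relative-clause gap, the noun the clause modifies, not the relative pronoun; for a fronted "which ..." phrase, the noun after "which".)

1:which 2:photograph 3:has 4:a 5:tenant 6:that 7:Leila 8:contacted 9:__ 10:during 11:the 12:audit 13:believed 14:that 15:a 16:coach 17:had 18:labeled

The marked gap is inside the relative clause, the direct object of "contacted".
Its filler is the head noun "tenant" (via "that"), at word 5.
(The other dependency links word 2 to a gap after word 18.)

5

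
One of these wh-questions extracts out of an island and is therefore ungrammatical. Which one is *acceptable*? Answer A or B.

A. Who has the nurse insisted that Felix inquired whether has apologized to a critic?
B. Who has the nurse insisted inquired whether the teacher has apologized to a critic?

In A, the wh-phrase is extracted from inside a wh-island (introduced by "whether"), which blocks movement.
In B, the extraction path crosses only that-complement boundaries, which are transparent.
So B is grammatical.

B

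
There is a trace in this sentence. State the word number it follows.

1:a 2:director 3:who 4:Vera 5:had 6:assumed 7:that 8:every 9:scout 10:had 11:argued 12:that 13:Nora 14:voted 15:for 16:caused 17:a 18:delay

15

The displaced element is "a director" (word 2).
It is linked across 2 clause boundaries (that → that).
It functions as the object of the preposition "for" of "voted", so the gap sits immediately after word 15 ("for").
Base order: Vera had assumed that every scout had argued that Nora voted for a director.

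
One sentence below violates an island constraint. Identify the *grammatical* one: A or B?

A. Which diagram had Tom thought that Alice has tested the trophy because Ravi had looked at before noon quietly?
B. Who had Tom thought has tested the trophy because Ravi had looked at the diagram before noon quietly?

B

In A, the wh-phrase is extracted from inside an adjunct island (introduced by "because"), which blocks movement.
In B, the extraction path crosses only that-complement boundaries, which are transparent.
So B is grammatical.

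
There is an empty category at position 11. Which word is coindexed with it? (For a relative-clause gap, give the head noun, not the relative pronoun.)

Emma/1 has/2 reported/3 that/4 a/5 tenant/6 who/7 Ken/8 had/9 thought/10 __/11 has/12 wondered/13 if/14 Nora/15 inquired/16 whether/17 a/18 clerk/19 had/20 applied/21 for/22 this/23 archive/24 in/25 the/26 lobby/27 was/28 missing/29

The gap at 11 is the subject of "wondered", inside a relative clause.
The relative pronoun is "who" (word 7); it is bound by the head noun immediately before it.
Its filler is the head noun "tenant", at word 6.

6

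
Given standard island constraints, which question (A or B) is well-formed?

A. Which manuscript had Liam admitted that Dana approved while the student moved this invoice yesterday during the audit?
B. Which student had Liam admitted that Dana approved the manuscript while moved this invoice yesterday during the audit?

In B, the wh-phrase is extracted from inside an adjunct island (introduced by "while"), which blocks movement.
In A, the extraction path crosses only that-complement boundaries, which are transparent.
So A is grammatical.

A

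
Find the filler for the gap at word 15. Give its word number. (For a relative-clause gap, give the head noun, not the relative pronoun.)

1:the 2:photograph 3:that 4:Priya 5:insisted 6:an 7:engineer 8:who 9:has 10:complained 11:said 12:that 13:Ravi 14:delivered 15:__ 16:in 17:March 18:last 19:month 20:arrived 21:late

The gap at 15 is the object of "delivered", inside a relative clause.
The relative pronoun is "that" (word 3); it is bound by the head noun immediately before it.
Its filler is the head noun "photograph", at word 2.

2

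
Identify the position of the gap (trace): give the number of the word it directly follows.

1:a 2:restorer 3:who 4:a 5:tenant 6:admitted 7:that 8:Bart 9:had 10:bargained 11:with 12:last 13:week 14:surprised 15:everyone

The displaced element is "a restorer" (word 2).
It is linked across 1 clause boundary (that).
It functions as the object of the preposition "with" of "bargained", so the gap sits immediately after word 11 ("with").
Base order: A tenant admitted that Bart had bargained with a restorer last week.

11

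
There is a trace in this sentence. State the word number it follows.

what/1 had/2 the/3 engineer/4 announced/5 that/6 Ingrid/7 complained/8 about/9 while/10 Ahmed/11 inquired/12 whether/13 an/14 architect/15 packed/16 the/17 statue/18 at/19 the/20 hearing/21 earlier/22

9

The displaced element is "what" (word 1).
It is linked across 1 clause boundary (that).
It functions as the object of the preposition "about" of "complained", so the gap sits immediately after word 9 ("about").
Base order: The engineer had announced that Ingrid complained about what while Ahmed inquired whether an architect packed the statue at the hearing earlier.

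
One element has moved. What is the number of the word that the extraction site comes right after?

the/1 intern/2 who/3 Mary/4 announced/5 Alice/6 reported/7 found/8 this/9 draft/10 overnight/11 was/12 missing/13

7

The displaced element is "the intern" (word 2).
It is linked across 2 clause boundaries (Ø → Ø).
It functions as the subject of "found", so the gap sits immediately after word 7 ("reported").
Base order: Mary announced Alice reported that the intern found this draft overnight.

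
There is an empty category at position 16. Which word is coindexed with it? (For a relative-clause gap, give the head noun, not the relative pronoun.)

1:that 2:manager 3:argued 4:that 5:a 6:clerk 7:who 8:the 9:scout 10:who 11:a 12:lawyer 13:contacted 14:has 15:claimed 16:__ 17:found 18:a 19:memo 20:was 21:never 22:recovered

The gap at 16 is the subject of "found", inside a relative clause.
The relative pronoun is "who" (word 7); it is bound by the head noun immediately before it.
Its filler is the head noun "clerk", at word 6.

6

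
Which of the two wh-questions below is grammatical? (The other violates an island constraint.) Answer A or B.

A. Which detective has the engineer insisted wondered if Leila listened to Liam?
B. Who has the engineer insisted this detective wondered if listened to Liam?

A

In B, the wh-phrase is extracted from inside a wh-island (introduced by "if"), which blocks movement.
In A, the extraction path crosses only that-complement boundaries, which are transparent.
So A is grammatical.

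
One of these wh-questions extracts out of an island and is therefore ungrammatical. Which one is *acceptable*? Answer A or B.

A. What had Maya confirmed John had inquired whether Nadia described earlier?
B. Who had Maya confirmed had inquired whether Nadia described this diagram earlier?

B

In A, the wh-phrase is extracted from inside a wh-island (introduced by "whether"), which blocks movement.
In B, the extraction path crosses only that-complement boundaries, which are transparent.
So B is grammatical.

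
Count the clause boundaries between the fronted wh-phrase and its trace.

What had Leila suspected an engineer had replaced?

1

"what" is extracted from the object of "replaced".
Boundaries crossed, outermost first: [Ø] — 1 in total.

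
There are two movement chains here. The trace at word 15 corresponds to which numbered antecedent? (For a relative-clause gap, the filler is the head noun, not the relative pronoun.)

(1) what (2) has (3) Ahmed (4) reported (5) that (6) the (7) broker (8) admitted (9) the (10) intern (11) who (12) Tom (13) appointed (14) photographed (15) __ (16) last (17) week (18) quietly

The marked gap is the direct object of "photographed".
Its filler is the fronted wh-phrase "what", at word 1.
(The other dependency links word 10 to a gap after word 13.)

1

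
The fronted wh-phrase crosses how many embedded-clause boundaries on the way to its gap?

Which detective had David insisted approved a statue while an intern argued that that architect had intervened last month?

1

"which detective" is extracted from the subject of "approved".
Boundaries crossed, outermost first: [Ø] — 1 in total.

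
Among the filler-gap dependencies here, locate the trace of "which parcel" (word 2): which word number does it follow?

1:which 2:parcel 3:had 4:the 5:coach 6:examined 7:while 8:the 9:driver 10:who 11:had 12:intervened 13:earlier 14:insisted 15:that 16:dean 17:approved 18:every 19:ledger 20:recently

The displaced element is "which parcel" (word 2).
It functions as the direct object of "examined", so the gap sits immediately after word 6 ("examined").
Base order: The coach had examined which parcel while the driver who had intervened earlier insisted that dean approved every ledger recently.

6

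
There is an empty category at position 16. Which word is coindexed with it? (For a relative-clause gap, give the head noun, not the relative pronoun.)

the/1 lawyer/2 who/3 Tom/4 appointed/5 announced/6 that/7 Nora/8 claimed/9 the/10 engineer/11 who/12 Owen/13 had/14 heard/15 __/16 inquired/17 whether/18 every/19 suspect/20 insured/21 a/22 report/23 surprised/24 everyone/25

The gap at 16 is the subject of "inquired", inside a relative clause.
The relative pronoun is "who" (word 12); it is bound by the head noun immediately before it.
Its filler is the head noun "engineer", at word 11.

11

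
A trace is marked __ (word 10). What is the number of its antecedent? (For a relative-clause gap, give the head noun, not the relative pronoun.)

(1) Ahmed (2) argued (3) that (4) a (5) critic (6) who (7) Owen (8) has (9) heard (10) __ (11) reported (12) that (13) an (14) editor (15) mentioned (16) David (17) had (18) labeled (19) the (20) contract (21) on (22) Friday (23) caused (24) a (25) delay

The gap at 10 is the subject of "reported", inside a relative clause.
The relative pronoun is "who" (word 6); it is bound by the head noun immediately before it.
Its filler is the head noun "critic", at word 5.

5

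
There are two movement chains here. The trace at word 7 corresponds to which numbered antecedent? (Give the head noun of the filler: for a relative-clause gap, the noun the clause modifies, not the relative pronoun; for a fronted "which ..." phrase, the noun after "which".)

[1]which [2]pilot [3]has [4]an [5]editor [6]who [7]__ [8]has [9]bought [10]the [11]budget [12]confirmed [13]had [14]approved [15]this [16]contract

5

The marked gap is inside the relative clause, the subject of "bought".
Its filler is the head noun "editor" (via "who"), at word 5.
(The other dependency links word 2 to a gap after word 12.)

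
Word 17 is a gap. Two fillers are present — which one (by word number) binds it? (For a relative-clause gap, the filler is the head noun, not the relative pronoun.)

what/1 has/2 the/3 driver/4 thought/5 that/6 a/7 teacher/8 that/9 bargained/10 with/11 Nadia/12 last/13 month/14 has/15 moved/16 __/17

1

The marked gap is the direct object of "moved".
Its filler is the fronted wh-phrase "what", at word 1.
(The other dependency links word 8 to a gap after word 9.)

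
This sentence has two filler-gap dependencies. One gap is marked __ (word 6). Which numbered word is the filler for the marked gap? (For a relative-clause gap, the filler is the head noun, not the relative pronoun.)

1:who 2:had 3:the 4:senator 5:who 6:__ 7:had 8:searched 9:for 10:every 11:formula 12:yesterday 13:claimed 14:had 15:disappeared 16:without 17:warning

The marked gap is inside the relative clause, the subject of "searched".
Its filler is the head noun "senator" (via "who"), at word 4.
(The other dependency links word 1 to a gap after word 13.)

4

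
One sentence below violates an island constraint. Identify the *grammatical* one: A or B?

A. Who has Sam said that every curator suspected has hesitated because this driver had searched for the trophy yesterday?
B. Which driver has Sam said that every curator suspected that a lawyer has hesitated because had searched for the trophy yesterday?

In B, the wh-phrase is extracted from inside an adjunct island (introduced by "because"), which blocks movement.
In A, the extraction path crosses only that-complement boundaries, which are transparent.
So A is grammatical.

A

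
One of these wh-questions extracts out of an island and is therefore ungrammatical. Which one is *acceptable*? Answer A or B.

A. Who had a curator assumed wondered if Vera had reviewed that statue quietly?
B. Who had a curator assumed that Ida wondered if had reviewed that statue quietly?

In B, the wh-phrase is extracted from inside a wh-island (introduced by "if"), which blocks movement.
In A, the extraction path crosses only that-complement boundaries, which are transparent.
So A is grammatical.

A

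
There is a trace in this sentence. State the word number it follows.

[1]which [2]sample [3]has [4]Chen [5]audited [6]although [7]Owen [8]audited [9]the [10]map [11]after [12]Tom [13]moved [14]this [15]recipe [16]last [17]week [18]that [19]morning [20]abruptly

5

The displaced element is "which sample" (word 2).
It functions as the direct object of "audited", so the gap sits immediately after word 5 ("audited").
Base order: Chen has audited which sample although Owen audited the map after Tom moved this recipe last week that morning abruptly.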